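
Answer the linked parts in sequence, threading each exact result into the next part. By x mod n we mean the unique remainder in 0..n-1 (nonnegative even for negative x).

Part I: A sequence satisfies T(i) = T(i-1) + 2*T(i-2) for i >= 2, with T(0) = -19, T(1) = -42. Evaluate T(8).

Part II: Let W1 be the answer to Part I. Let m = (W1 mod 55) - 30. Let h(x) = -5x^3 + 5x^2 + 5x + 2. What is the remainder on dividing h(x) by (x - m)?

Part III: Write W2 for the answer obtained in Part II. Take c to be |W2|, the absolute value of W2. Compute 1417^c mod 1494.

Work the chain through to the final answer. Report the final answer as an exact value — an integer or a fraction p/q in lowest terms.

1177

Part I: T(2) = 1*(-42) + 2*(-19) = -80; iterating: T(2)=-80, T(3)=-164, T(4)=-324, T(5)=-652, T(6)=-1300, T(7)=-2604, T(8)=-5204; answer -5204
Part II: W1 = -5204; m = -9; remainder = value at the root: -5*(-9)^3 + 5*(-9)^2 + 5*(-9)^1 + 2 = (3645) + (405) + (-45) + (2) = 4007; answer 4007
Part III: W2 = 4007; c = 4007; squarings mod 1494: 1417^1=1417, 1417^2=1447, 1417^4=715, 1417^8=277, 1417^16=535, 1417^32=871, 1417^64=1183, 1417^128=1105, 1417^256=427, 1417^512=61, 1417^1024=733, 1417^2048=943; 1417^4007 = 1417^1 * 1417^2 * 1417^4 * 1417^32 * 1417^128 * 1417^256 * 1417^512 * 1417^1024 * 1417^2048 = 1177 (mod 1494); answer 1177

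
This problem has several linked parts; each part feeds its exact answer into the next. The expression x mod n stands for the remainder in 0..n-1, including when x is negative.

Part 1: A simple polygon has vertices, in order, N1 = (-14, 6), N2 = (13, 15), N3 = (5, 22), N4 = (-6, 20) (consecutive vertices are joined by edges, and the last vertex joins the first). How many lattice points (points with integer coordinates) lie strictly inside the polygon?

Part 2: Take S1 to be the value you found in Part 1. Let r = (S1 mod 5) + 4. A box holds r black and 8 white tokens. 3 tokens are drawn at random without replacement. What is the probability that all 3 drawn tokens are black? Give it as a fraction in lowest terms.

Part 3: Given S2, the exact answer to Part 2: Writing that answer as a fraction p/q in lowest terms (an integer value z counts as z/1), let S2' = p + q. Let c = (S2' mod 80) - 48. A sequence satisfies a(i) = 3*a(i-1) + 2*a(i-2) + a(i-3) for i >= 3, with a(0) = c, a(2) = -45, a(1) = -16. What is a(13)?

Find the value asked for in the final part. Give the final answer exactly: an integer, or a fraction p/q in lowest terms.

Part 1: cross terms: (-14*15 - 13*6)=-288, (13*22 - 5*15)=211, (5*20 - -6*22)=232, (-6*6 - -14*20)=244; twice the area = |399| = 399; area = 399/2; boundary points = 9 + 1 + 1 + 2 = 13; strictly interior points = area - boundary/2 + 1 = 194; answer 194
Part 2: S1 = 194; r = 8; total draws C(16,3) = 560; favorable C(8,3) = 56; P = 1/10; answer 1/10
Part 3: S2 = 1/10; threaded value p + q = 11; c = -37; a(3) = 3*(-45) + 2*(-16) + 1*(-37) = -204; iterating: a(3)=-204, a(4)=-718, a(5)=-2607, a(6)=-9461, a(7)=-34315, a(8)=-124474, a(9)=-451513, a(10)=-1637802, a(11)=-5940906, a(12)=-21549835, a(13)=-78169119; answer -78169119

-78169119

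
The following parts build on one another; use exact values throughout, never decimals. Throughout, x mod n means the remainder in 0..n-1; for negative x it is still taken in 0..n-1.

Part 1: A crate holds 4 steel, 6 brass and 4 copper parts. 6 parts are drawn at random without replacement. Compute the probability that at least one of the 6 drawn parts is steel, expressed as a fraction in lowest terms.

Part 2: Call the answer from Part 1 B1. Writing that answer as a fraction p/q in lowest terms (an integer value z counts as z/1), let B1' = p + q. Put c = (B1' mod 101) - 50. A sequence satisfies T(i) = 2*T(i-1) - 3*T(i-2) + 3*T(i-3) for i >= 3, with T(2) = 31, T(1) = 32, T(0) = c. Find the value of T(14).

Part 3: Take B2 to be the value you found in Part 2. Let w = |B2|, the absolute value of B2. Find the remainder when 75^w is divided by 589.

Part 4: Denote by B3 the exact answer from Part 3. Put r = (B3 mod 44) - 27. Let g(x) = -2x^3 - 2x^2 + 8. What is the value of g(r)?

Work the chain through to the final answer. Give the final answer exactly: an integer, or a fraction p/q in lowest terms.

Part 1: total draws C(14,6) = 3003; complement C(10,6) = 210; favorable 3003 - 210 = 2793; P = 133/143; answer 133/143
Part 2: B1 = 133/143; threaded value p + q = 276; c = 24; T(3) = 2*(31) - 3*(32) + 3*(24) = 38; iterating: T(3)=38, T(4)=79, T(5)=137, T(6)=151, T(7)=128, T(8)=214, T(9)=497, T(10)=736, T(11)=623, T(12)=529, T(13)=1397, T(14)=3076; answer 3076
Part 3: B2 = 3076; w = 3076; squarings mod 589: 75^1=75, 75^2=324, 75^4=134, 75^8=286, 75^16=514, 75^32=324, 75^64=134, 75^128=286, 75^256=514, 75^512=324, 75^1024=134, 75^2048=286; 75^3076 = 75^4 * 75^1024 * 75^2048 = 514 (mod 589); answer 514
Part 4: B3 = 514; r = 3; -2*(3)^3 - 2*(3)^2 + 8 = (-54) + (-18) + (8) = -64; answer -64

-64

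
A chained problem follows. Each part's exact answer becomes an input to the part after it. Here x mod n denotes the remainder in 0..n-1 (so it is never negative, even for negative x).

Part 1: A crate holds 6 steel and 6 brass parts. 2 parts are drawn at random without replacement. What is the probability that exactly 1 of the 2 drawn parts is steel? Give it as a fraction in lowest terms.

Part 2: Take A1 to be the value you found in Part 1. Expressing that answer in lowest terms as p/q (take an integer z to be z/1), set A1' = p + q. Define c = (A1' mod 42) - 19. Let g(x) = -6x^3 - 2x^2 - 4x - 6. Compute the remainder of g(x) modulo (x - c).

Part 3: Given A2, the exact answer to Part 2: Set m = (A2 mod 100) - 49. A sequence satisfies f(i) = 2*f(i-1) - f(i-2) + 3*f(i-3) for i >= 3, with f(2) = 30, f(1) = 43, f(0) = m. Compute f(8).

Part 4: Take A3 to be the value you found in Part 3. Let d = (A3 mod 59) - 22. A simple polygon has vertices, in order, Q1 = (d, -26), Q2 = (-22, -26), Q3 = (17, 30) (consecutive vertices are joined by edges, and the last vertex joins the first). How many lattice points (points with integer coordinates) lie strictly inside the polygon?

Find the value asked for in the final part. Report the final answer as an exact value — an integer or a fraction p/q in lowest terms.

Part 1: total draws C(12,2) = 66; favorable C(6,1)*C(6,1) = 36; P = 6/11; answer 6/11
Part 2: A1 = 6/11; threaded value p + q = 17; c = -2; remainder = value at the root: -6*(-2)^3 - 2*(-2)^2 - 4*(-2)^1 - 6 = (48) + (-8) + (8) + (-6) = 42; answer 42
Part 3: A2 = 42; m = -7; f(3) = 2*(30) - 1*(43) + 3*(-7) = -4; iterating: f(3)=-4, f(4)=91, f(5)=276, f(6)=449, f(7)=895, f(8)=2169; answer 2169
Part 4: A3 = 2169; d = 23; cross terms: (23*-26 - -22*-26)=-1170, (-22*30 - 17*-26)=-218, (17*-26 - 23*30)=-1132; twice the area = |-2520| = 2520; area = 1260; boundary points = 45 + 1 + 2 = 48; strictly interior points = area - boundary/2 + 1 = 1237; answer 1237

1237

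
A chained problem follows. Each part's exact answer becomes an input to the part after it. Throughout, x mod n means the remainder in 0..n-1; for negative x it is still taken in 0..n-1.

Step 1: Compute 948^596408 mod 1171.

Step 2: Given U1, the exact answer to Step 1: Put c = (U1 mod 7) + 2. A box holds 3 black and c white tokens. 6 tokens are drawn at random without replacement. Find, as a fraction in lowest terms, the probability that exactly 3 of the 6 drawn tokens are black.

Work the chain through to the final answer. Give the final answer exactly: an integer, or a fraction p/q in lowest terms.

Step 1: squarings mod 1171: 948^1=948, 948^2=547, 948^4=604, 948^8=635, 948^16=401, 948^32=374, 948^64=527, 948^128=202, 948^256=990, 948^512=1144, 948^1024=729, 948^2048=978, 948^4096=948, 948^8192=547, 948^16384=604, 948^32768=635, 948^65536=401, 948^131072=374, 948^262144=527, 948^524288=202; 948^596408 = 948^8 * 948^16 * 948^32 * 948^128 * 948^256 * 948^2048 * 948^4096 * 948^65536 * 948^524288 = 978 (mod 1171); answer 978
Step 2: U1 = 978; c = 7; total draws C(10,6) = 210; favorable C(3,3)*C(7,3) = 35; P = 1/6; answer 1/6

1/6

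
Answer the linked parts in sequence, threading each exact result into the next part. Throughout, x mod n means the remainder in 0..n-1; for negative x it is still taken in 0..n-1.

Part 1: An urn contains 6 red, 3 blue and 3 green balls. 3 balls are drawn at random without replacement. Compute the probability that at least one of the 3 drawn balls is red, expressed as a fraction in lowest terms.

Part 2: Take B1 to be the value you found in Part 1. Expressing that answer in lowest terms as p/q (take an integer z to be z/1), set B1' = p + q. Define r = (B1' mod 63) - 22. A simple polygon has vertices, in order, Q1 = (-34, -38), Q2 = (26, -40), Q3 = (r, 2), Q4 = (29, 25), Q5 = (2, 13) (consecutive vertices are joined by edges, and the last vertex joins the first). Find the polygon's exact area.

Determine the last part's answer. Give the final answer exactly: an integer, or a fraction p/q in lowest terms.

1485

Part 1: total draws C(12,3) = 220; complement C(6,3) = 20; favorable 220 - 20 = 200; P = 10/11; answer 10/11
Part 2: B1 = 10/11; threaded value p + q = 21; r = -1; cross terms: (-34*-40 - 26*-38)=2348, (26*2 - -1*-40)=12, (-1*25 - 29*2)=-83, (29*13 - 2*25)=327, (2*-38 - -34*13)=366; twice the area = |2970| = 2970; area = 1485; answer 1485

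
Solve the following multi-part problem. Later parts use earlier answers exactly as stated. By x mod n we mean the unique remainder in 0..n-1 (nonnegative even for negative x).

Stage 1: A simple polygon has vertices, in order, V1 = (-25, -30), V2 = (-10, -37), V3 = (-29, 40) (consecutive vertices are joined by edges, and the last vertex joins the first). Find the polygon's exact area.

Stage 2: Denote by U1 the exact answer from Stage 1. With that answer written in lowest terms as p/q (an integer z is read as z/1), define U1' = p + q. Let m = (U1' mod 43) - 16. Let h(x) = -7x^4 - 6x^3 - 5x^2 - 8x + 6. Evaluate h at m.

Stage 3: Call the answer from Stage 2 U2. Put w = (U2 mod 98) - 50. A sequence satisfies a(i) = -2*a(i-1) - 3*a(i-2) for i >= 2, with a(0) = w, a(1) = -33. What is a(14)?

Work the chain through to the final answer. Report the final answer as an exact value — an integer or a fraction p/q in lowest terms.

41610

Stage 1: cross terms: (-25*-37 - -10*-30)=625, (-10*40 - -29*-37)=-1473, (-29*-30 - -25*40)=1870; twice the area = |1022| = 1022; area = 511; answer 511
Stage 2: U1 = 511; threaded value p + q = 512; m = 23; -7*(23)^4 - 6*(23)^3 - 5*(23)^2 - 8*(23)^1 + 6 = (-1958887) + (-73002) + (-2645) + (-184) + (6) = -2034712; answer -2034712
Stage 3: U2 = -2034712; w = 12; a(2) = -2*(-33) - 3*(12) = 30; iterating: a(2)=30, a(3)=39, a(4)=-168, a(5)=219, a(6)=66, a(7)=-789, a(8)=1380, a(9)=-393, a(10)=-3354, a(11)=7887, a(12)=-5712, a(13)=-12237, a(14)=41610; answer 41610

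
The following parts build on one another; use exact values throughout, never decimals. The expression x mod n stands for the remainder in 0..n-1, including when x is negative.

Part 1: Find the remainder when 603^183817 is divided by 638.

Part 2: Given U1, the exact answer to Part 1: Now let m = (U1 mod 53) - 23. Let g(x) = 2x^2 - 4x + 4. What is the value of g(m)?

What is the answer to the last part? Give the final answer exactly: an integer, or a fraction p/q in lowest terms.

Part 1: squarings mod 638: 603^1=603, 603^2=587, 603^4=49, 603^8=487, 603^16=471, 603^32=455, 603^64=313, 603^128=355, 603^256=339, 603^512=81, 603^1024=181, 603^2048=223, 603^4096=603, 603^8192=587, 603^16384=49, 603^32768=487, 603^65536=471, 603^131072=455; 603^183817 = 603^1 * 603^8 * 603^512 * 603^1024 * 603^2048 * 603^16384 * 603^32768 * 603^131072 = 455 (mod 638); answer 455
Part 2: U1 = 455; m = 8; 2*(8)^2 - 4*(8)^1 + 4 = (128) + (-32) + (4) = 100; answer 100

100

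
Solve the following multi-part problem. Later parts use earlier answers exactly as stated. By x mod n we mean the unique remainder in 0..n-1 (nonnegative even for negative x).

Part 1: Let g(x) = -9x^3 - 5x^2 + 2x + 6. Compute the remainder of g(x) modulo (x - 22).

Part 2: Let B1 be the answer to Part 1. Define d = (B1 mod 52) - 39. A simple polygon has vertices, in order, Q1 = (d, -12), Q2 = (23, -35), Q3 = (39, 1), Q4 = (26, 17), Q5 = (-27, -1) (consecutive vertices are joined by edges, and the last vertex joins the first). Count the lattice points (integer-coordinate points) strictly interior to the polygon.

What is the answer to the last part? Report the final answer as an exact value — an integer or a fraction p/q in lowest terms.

1747

Part 1: remainder = value at the root: -9*(22)^3 - 5*(22)^2 + 2*(22)^1 + 6 = (-95832) + (-2420) + (44) + (6) = -98202; answer -98202
Part 2: B1 = -98202; d = -13; cross terms: (-13*-35 - 23*-12)=731, (23*1 - 39*-35)=1388, (39*17 - 26*1)=637, (26*-1 - -27*17)=433, (-27*-12 - -13*-1)=311; twice the area = |3500| = 3500; area = 1750; boundary points = 1 + 4 + 1 + 1 + 1 = 8; strictly interior points = area - boundary/2 + 1 = 1747; answer 1747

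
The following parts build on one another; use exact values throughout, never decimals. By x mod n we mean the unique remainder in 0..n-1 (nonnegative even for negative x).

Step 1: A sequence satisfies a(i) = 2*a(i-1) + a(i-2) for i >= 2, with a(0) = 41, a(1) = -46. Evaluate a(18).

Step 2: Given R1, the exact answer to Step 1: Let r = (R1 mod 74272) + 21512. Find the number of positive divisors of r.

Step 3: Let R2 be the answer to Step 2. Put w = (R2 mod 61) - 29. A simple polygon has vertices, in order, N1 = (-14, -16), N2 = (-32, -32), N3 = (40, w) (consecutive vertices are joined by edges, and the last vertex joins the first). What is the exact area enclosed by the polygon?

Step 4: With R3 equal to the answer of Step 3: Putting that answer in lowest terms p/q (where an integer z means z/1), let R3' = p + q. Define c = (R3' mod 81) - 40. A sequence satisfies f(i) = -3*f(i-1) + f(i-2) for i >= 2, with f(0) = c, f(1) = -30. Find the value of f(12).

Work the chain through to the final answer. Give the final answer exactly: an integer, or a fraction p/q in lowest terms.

12320628

Step 1: a(2) = 2*(-46) + 1*(41) = -51; iterating: a(2)=-51, a(3)=-148, a(4)=-347, a(5)=-842, a(6)=-2031, a(7)=-4904, a(8)=-11839, a(9)=-28582, a(10)=-69003, a(11)=-166588, a(12)=-402179, a(13)=-970946, a(14)=-2344071, a(15)=-5659088, a(16)=-13662247, a(17)=-32983582, a(18)=-79629411; answer -79629411
Step 2: R1 = -79629411; r = 85957; 85957 = 43 * 1999; number of divisors = (1+1) * (1+1) = 4; answer 4
Step 3: R2 = 4; w = -25; cross terms: (-14*-32 - -32*-16)=-64, (-32*-25 - 40*-32)=2080, (40*-16 - -14*-25)=-990; twice the area = |1026| = 1026; area = 513; answer 513
Step 4: R3 = 513; threaded value p + q = 514; c = -12; f(2) = -3*(-30) + 1*(-12) = 78; iterating: f(2)=78, f(3)=-264, f(4)=870, f(5)=-2874, f(6)=9492, f(7)=-31350, f(8)=103542, f(9)=-341976, f(10)=1129470, f(11)=-3730386, f(12)=12320628; answer 12320628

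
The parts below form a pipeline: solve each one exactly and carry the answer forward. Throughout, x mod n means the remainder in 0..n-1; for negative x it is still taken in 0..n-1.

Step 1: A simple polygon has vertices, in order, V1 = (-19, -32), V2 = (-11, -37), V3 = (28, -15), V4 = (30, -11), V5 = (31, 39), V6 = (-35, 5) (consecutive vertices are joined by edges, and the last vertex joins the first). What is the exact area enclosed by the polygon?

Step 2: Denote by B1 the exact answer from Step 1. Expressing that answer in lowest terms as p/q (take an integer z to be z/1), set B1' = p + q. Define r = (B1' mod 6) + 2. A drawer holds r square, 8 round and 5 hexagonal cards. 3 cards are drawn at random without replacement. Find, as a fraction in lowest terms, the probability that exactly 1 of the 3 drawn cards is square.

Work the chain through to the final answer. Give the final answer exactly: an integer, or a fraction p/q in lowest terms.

117/280

Step 1: cross terms: (-19*-37 - -11*-32)=351, (-11*-15 - 28*-37)=1201, (28*-11 - 30*-15)=142, (30*39 - 31*-11)=1511, (31*5 - -35*39)=1520, (-35*-32 - -19*5)=1215; twice the area = |5940| = 5940; area = 2970; answer 2970
Step 2: B1 = 2970; threaded value p + q = 2971; r = 3; total draws C(16,3) = 560; favorable C(3,1)*C(13,2) = 234; P = 117/280; answer 117/280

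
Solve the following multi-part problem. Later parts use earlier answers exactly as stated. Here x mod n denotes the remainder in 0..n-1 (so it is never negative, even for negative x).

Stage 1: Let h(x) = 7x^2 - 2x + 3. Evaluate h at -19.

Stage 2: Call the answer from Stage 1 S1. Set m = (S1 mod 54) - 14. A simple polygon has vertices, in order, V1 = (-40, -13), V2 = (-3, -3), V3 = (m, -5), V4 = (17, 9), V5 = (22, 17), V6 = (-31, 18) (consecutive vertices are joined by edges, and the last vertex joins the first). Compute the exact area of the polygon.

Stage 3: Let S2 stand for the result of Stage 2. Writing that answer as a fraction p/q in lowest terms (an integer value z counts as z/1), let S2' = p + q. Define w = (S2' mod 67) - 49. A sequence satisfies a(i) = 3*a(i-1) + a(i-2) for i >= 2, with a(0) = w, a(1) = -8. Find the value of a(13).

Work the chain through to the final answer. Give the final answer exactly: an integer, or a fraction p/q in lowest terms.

-11879288

Stage 1: 7*(-19)^2 - 2*(-19)^1 + 3 = (2527) + (38) + (3) = 2568; answer 2568
Stage 2: S1 = 2568; m = 16; cross terms: (-40*-3 - -3*-13)=81, (-3*-5 - 16*-3)=63, (16*9 - 17*-5)=229, (17*17 - 22*9)=91, (22*18 - -31*17)=923, (-31*-13 - -40*18)=1123; twice the area = |2510| = 2510; area = 1255; answer 1255
Stage 3: S2 = 1255; threaded value p + q = 1256; w = 1; a(2) = 3*(-8) + 1*(1) = -23; iterating: a(2)=-23, a(3)=-77, a(4)=-254, a(5)=-839, a(6)=-2771, a(7)=-9152, a(8)=-30227, a(9)=-99833, a(10)=-329726, a(11)=-1089011, a(12)=-3596759, a(13)=-11879288; answer -11879288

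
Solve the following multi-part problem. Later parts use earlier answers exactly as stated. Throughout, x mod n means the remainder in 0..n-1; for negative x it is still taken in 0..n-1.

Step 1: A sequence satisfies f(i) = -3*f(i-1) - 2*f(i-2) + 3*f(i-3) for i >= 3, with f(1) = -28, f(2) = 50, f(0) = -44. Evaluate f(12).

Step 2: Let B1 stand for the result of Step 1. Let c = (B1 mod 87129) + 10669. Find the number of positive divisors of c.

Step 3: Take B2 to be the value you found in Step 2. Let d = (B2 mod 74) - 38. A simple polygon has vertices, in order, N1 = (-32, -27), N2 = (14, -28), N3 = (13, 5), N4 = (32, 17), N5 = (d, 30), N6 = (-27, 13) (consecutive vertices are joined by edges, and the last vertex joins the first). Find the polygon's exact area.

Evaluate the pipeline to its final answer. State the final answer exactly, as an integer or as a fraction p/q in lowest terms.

2410

Step 1: f(3) = -3*(50) - 2*(-28) + 3*(-44) = -226; iterating: f(3)=-226, f(4)=494, f(5)=-880, f(6)=974, f(7)=320, f(8)=-5548, f(9)=18926, f(10)=-44722, f(11)=79670, f(12)=-92788; answer -92788
Step 2: B1 = -92788; c = 92139; 92139 = 3 * 30713; number of divisors = (1+1) * (1+1) = 4; answer 4
Step 3: B2 = 4; d = -34; cross terms: (-32*-28 - 14*-27)=1274, (14*5 - 13*-28)=434, (13*17 - 32*5)=61, (32*30 - -34*17)=1538, (-34*13 - -27*30)=368, (-27*-27 - -32*13)=1145; twice the area = |4820| = 4820; area = 2410; answer 2410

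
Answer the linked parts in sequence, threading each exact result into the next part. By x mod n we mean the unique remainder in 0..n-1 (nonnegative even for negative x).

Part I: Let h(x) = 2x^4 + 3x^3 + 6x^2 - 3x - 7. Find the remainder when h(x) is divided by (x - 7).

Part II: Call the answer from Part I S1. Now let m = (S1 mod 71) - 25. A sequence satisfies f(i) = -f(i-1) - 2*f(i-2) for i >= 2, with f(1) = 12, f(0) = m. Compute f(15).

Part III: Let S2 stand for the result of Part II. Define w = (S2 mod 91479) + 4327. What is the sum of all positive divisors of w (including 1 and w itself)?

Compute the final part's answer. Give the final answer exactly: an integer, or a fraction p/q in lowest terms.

Part I: remainder = value at the root: 2*(7)^4 + 3*(7)^3 + 6*(7)^2 - 3*(7)^1 - 7 = (4802) + (1029) + (294) + (-21) + (-7) = 6097; answer 6097
Part II: S1 = 6097; m = 37; f(2) = -1*(12) - 2*(37) = -86; iterating: f(2)=-86, f(3)=62, f(4)=110, f(5)=-234, f(6)=14, f(7)=454, f(8)=-482, f(9)=-426, f(10)=1390, f(11)=-538, f(12)=-2242, f(13)=3318, f(14)=1166, f(15)=-7802; answer -7802
Part III: S2 = -7802; w = 88004; 88004 = 2^2 * 7^2 * 449; sigma = (1 + 2 + 4) * (1 + 7 + 49) * (1 + 449) = 7 * 57 * 450 = 179550; answer 179550

179550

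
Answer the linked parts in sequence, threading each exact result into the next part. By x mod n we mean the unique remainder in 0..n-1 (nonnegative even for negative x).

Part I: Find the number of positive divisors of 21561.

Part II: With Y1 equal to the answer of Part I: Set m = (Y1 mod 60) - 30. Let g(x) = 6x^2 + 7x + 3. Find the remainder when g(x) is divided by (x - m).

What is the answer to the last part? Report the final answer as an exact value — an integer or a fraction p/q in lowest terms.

Part I: 21561 = 3 * 7187; number of divisors = (1+1) * (1+1) = 4; answer 4
Part II: Y1 = 4; m = -26; remainder = value at the root: 6*(-26)^2 + 7*(-26)^1 + 3 = (4056) + (-182) + (3) = 3877; answer 3877

3877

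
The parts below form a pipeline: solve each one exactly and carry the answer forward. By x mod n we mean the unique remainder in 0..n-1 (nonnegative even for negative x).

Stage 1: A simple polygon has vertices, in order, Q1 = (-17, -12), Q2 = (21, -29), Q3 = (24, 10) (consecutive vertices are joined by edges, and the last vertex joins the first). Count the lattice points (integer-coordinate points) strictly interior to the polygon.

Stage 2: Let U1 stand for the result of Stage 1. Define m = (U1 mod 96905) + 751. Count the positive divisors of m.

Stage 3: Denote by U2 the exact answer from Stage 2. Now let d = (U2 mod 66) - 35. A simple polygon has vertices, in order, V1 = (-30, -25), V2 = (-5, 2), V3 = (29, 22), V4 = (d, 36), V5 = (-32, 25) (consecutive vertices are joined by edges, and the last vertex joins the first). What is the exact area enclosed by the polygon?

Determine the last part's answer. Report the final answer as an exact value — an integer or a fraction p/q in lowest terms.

1653

Stage 1: cross terms: (-17*-29 - 21*-12)=745, (21*10 - 24*-29)=906, (24*-12 - -17*10)=-118; twice the area = |1533| = 1533; area = 1533/2; boundary points = 1 + 3 + 1 = 5; strictly interior points = area - boundary/2 + 1 = 765; answer 765
Stage 2: U1 = 765; m = 1516; 1516 = 2^2 * 379; number of divisors = (2+1) * (1+1) = 6; answer 6
Stage 3: U2 = 6; d = -29; cross terms: (-30*2 - -5*-25)=-185, (-5*22 - 29*2)=-168, (29*36 - -29*22)=1682, (-29*25 - -32*36)=427, (-32*-25 - -30*25)=1550; twice the area = |3306| = 3306; area = 1653; answer 1653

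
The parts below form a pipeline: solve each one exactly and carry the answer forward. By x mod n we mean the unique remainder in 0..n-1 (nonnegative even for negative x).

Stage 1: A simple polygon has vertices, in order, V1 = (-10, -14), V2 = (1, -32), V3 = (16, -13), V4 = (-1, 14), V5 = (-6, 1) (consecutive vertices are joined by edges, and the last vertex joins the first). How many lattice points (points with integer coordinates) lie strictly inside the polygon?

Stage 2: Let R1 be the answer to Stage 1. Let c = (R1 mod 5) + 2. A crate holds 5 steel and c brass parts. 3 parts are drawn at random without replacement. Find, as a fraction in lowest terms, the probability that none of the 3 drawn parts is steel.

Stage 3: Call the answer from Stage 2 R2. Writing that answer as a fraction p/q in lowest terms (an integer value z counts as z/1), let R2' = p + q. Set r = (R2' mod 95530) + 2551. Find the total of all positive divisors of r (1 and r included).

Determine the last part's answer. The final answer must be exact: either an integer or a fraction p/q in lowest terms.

4536

Stage 1: cross terms: (-10*-32 - 1*-14)=334, (1*-13 - 16*-32)=499, (16*14 - -1*-13)=211, (-1*1 - -6*14)=83, (-6*-14 - -10*1)=94; twice the area = |1221| = 1221; area = 1221/2; boundary points = 1 + 1 + 1 + 1 + 1 = 5; strictly interior points = area - boundary/2 + 1 = 609; answer 609
Stage 2: R1 = 609; c = 6; total draws C(11,3) = 165; favorable C(6,3) = 20; P = 4/33; answer 4/33
Stage 3: R2 = 4/33; threaded value p + q = 37; r = 2588; 2588 = 2^2 * 647; sigma = (1 + 2 + 4) * (1 + 647) = 7 * 648 = 4536; answer 4536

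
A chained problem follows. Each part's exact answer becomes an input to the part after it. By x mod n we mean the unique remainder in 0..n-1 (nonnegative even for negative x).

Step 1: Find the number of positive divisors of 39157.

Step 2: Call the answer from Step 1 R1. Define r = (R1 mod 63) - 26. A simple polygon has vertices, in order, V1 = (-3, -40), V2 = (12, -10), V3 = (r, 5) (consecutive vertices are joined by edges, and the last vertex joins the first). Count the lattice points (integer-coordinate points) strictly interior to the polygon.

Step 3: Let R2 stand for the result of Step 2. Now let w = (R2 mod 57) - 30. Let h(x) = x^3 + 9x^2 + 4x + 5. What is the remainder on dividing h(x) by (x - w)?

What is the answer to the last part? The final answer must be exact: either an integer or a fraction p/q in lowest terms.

Step 1: 39157 is prime, so its only divisors are 1 and 39157; count = 2; answer 2
Step 2: R1 = 2; r = -24; cross terms: (-3*-10 - 12*-40)=510, (12*5 - -24*-10)=-180, (-24*-40 - -3*5)=975; twice the area = |1305| = 1305; area = 1305/2; boundary points = 15 + 3 + 3 = 21; strictly interior points = area - boundary/2 + 1 = 643; answer 643
Step 3: R2 = 643; w = -14; remainder = value at the root: 1*(-14)^3 + 9*(-14)^2 + 4*(-14)^1 + 5 = (-2744) + (1764) + (-56) + (5) = -1031; answer -1031

-1031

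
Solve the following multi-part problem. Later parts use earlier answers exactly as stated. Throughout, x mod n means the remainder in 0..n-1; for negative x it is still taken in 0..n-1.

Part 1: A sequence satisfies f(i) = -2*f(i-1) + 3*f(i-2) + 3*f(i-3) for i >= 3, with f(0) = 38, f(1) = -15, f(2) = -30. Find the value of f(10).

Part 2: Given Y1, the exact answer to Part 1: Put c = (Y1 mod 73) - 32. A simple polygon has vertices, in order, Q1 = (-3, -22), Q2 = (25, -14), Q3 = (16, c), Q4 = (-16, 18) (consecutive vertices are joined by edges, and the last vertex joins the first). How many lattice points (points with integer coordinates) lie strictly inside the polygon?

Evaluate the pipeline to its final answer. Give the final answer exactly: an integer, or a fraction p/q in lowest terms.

Part 1: f(3) = -2*(-30) + 3*(-15) + 3*(38) = 129; iterating: f(3)=129, f(4)=-393, f(5)=1083, f(6)=-2958, f(7)=7986, f(8)=-21597, f(9)=58278, f(10)=-157389; answer -157389
Part 2: Y1 = -157389; c = 40; cross terms: (-3*-14 - 25*-22)=592, (25*40 - 16*-14)=1224, (16*18 - -16*40)=928, (-16*-22 - -3*18)=406; twice the area = |3150| = 3150; area = 1575; boundary points = 4 + 9 + 2 + 1 = 16; strictly interior points = area - boundary/2 + 1 = 1568; answer 1568

1568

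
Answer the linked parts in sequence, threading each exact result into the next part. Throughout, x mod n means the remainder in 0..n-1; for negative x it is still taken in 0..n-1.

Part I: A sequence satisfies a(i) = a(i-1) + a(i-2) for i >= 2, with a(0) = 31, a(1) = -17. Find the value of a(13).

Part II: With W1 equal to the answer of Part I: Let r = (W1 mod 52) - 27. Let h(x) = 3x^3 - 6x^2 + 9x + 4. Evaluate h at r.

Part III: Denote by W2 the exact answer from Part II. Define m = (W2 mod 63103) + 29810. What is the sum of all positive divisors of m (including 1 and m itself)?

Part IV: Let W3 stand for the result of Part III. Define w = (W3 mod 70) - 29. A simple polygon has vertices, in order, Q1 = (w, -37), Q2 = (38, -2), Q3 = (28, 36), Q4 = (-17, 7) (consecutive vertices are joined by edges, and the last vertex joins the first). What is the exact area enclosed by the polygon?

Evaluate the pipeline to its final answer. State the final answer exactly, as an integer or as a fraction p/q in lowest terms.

Part I: a(2) = 1*(-17) + 1*(31) = 14; iterating: a(2)=14, a(3)=-3, a(4)=11, a(5)=8, a(6)=19, a(7)=27, a(8)=46, a(9)=73, a(10)=119, a(11)=192, a(12)=311, a(13)=503; answer 503
Part II: W1 = 503; r = 8; 3*(8)^3 - 6*(8)^2 + 9*(8)^1 + 4 = (1536) + (-384) + (72) + (4) = 1228; answer 1228
Part III: W2 = 1228; m = 31038; 31038 = 2 * 3 * 7 * 739; sigma = (1 + 2) * (1 + 3) * (1 + 7) * (1 + 739) = 3 * 4 * 8 * 740 = 71040; answer 71040
Part IV: W3 = 71040; w = 31; cross terms: (31*-2 - 38*-37)=1344, (38*36 - 28*-2)=1424, (28*7 - -17*36)=808, (-17*-37 - 31*7)=412; twice the area = |3988| = 3988; area = 1994; answer 1994

1994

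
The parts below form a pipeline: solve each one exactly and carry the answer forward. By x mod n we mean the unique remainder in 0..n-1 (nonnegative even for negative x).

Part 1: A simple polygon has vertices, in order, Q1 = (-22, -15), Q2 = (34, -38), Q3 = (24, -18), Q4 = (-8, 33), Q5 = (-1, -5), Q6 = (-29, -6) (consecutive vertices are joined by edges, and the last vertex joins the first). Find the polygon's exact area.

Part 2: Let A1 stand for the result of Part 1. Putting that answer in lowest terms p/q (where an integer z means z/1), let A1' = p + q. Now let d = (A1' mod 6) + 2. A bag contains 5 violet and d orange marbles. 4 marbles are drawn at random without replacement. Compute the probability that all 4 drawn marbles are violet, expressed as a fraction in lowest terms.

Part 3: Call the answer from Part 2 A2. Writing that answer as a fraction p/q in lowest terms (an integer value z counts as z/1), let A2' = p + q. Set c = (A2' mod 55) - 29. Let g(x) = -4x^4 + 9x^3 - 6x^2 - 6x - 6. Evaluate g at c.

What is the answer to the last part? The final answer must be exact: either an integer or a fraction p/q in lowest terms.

Part 1: cross terms: (-22*-38 - 34*-15)=1346, (34*-18 - 24*-38)=300, (24*33 - -8*-18)=648, (-8*-5 - -1*33)=73, (-1*-6 - -29*-5)=-139, (-29*-15 - -22*-6)=303; twice the area = |2531| = 2531; area = 2531/2; answer 2531/2
Part 2: A1 = 2531/2; threaded value p + q = 2533; d = 3; total draws C(8,4) = 70; favorable C(5,4) = 5; P = 1/14; answer 1/14
Part 3: A2 = 1/14; threaded value p + q = 15; c = -14; -4*(-14)^4 + 9*(-14)^3 - 6*(-14)^2 - 6*(-14)^1 - 6 = (-153664) + (-24696) + (-1176) + (84) + (-6) = -179458; answer -179458

-179458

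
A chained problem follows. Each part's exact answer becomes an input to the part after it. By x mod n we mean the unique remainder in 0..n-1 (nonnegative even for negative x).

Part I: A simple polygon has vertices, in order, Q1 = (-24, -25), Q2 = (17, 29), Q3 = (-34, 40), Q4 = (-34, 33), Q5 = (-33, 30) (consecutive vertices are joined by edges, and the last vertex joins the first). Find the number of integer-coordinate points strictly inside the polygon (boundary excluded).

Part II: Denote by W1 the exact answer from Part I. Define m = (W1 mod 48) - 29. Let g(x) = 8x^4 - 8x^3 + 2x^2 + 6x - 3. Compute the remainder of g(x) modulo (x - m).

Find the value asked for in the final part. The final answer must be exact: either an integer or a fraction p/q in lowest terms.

Part I: cross terms: (-24*29 - 17*-25)=-271, (17*40 - -34*29)=1666, (-34*33 - -34*40)=238, (-34*30 - -33*33)=69, (-33*-25 - -24*30)=1545; twice the area = |3247| = 3247; area = 3247/2; boundary points = 1 + 1 + 7 + 1 + 1 = 11; strictly interior points = area - boundary/2 + 1 = 1619; answer 1619
Part II: W1 = 1619; m = 6; remainder = value at the root: 8*(6)^4 - 8*(6)^3 + 2*(6)^2 + 6*(6)^1 - 3 = (10368) + (-1728) + (72) + (36) + (-3) = 8745; answer 8745

8745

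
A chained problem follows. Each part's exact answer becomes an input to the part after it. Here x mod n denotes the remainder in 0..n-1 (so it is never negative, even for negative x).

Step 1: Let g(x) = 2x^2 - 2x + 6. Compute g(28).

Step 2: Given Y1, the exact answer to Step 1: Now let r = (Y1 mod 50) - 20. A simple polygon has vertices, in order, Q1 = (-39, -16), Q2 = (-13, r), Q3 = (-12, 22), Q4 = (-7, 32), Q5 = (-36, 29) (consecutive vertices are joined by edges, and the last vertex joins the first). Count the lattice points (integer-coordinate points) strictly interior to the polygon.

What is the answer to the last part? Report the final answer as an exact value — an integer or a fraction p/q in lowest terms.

Step 1: 2*(28)^2 - 2*(28)^1 + 6 = (1568) + (-56) + (6) = 1518; answer 1518
Step 2: Y1 = 1518; r = -2; cross terms: (-39*-2 - -13*-16)=-130, (-13*22 - -12*-2)=-310, (-12*32 - -7*22)=-230, (-7*29 - -36*32)=949, (-36*-16 - -39*29)=1707; twice the area = |1986| = 1986; area = 993; boundary points = 2 + 1 + 5 + 1 + 3 = 12; strictly interior points = area - boundary/2 + 1 = 988; answer 988

988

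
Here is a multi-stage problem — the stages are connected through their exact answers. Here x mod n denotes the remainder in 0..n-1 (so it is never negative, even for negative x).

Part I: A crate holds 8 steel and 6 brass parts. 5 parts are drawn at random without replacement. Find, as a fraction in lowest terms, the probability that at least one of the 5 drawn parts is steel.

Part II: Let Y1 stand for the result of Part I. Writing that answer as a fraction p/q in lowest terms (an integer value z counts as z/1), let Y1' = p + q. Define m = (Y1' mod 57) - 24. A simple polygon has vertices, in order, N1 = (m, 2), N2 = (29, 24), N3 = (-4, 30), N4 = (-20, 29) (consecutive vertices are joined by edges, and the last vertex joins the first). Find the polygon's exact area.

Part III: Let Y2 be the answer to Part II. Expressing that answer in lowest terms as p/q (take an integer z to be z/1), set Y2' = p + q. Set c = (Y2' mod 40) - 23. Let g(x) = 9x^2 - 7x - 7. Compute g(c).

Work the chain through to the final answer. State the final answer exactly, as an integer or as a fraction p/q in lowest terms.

2409

Part I: total draws C(14,5) = 2002; complement C(6,5) = 6; favorable 2002 - 6 = 1996; P = 998/1001; answer 998/1001
Part II: Y1 = 998/1001; threaded value p + q = 1999; m = -20; cross terms: (-20*24 - 29*2)=-538, (29*30 - -4*24)=966, (-4*29 - -20*30)=484, (-20*2 - -20*29)=540; twice the area = |1452| = 1452; area = 726; answer 726
Part III: Y2 = 726; threaded value p + q = 727; c = -16; 9*(-16)^2 - 7*(-16)^1 - 7 = (2304) + (112) + (-7) = 2409; answer 2409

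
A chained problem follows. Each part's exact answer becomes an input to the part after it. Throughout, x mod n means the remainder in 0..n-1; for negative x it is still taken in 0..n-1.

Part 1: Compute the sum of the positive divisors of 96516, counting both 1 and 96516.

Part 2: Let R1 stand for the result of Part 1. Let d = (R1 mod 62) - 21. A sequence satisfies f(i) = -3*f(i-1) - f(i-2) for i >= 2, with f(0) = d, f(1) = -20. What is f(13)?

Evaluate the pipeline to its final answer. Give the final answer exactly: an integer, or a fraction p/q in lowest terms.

-804980

Part 1: 96516 = 2^2 * 3^2 * 7 * 383; sigma = (1 + 2 + 4) * (1 + 3 + 9) * (1 + 7) * (1 + 383) = 7 * 13 * 8 * 384 = 279552; answer 279552
Part 2: R1 = 279552; d = 35; f(2) = -3*(-20) - 1*(35) = 25; iterating: f(2)=25, f(3)=-55, f(4)=140, f(5)=-365, f(6)=955, f(7)=-2500, f(8)=6545, f(9)=-17135, f(10)=44860, f(11)=-117445, f(12)=307475, f(13)=-804980; answer -804980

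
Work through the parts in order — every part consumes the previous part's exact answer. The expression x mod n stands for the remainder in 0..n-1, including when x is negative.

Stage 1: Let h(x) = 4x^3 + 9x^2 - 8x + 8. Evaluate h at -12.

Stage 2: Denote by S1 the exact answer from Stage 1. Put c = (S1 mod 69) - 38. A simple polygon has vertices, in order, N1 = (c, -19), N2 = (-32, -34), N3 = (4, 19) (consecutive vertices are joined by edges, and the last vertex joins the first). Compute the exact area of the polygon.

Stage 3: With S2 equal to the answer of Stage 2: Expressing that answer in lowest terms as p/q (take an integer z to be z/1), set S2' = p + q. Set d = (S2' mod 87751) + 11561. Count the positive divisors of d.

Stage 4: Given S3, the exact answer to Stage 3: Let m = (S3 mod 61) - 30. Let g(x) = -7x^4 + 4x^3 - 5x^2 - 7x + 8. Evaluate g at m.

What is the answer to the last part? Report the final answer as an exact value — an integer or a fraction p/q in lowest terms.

-4394116

Stage 1: 4*(-12)^3 + 9*(-12)^2 - 8*(-12)^1 + 8 = (-6912) + (1296) + (96) + (8) = -5512; answer -5512
Stage 2: S1 = -5512; c = -30; cross terms: (-30*-34 - -32*-19)=412, (-32*19 - 4*-34)=-472, (4*-19 - -30*19)=494; twice the area = |434| = 434; area = 217; answer 217
Stage 3: S2 = 217; threaded value p + q = 218; d = 11779; 11779 is prime, so its only divisors are 1 and 11779; count = 2; answer 2
Stage 4: S3 = 2; m = -28; -7*(-28)^4 + 4*(-28)^3 - 5*(-28)^2 - 7*(-28)^1 + 8 = (-4302592) + (-87808) + (-3920) + (196) + (8) = -4394116; answer -4394116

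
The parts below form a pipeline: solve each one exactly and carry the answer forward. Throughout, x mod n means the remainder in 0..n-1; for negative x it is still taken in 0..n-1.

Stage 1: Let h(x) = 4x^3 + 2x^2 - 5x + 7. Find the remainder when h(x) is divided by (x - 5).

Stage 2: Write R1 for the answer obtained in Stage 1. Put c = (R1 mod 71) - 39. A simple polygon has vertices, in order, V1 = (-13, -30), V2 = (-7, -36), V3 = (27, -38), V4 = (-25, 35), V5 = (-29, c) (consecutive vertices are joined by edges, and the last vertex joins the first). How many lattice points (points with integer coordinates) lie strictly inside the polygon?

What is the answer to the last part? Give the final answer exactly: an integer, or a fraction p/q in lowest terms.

1707

Stage 1: remainder = value at the root: 4*(5)^3 + 2*(5)^2 - 5*(5)^1 + 7 = (500) + (50) + (-25) + (7) = 532; answer 532
Stage 2: R1 = 532; c = -4; cross terms: (-13*-36 - -7*-30)=258, (-7*-38 - 27*-36)=1238, (27*35 - -25*-38)=-5, (-25*-4 - -29*35)=1115, (-29*-30 - -13*-4)=818; twice the area = |3424| = 3424; area = 1712; boundary points = 6 + 2 + 1 + 1 + 2 = 12; strictly interior points = area - boundary/2 + 1 = 1707; answer 1707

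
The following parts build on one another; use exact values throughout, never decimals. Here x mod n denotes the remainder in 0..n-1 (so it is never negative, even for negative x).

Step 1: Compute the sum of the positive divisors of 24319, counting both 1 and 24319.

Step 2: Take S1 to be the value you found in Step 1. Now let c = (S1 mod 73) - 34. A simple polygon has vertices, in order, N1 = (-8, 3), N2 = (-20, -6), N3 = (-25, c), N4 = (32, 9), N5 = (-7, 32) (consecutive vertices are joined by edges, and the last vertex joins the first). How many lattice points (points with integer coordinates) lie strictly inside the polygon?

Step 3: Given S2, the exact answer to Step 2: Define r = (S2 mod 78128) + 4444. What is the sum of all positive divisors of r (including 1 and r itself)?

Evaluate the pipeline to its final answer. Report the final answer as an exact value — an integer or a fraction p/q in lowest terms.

Step 1: 24319 = 83 * 293; sigma = (1 + 83) * (1 + 293) = 84 * 294 = 24696; answer 24696
Step 2: S1 = 24696; c = -12; cross terms: (-8*-6 - -20*3)=108, (-20*-12 - -25*-6)=90, (-25*9 - 32*-12)=159, (32*32 - -7*9)=1087, (-7*3 - -8*32)=235; twice the area = |1679| = 1679; area = 1679/2; boundary points = 3 + 1 + 3 + 1 + 1 = 9; strictly interior points = area - boundary/2 + 1 = 836; answer 836
Step 3: S2 = 836; r = 5280; 5280 = 2^5 * 3 * 5 * 11; sigma = (1 + 2 + 4 + 8 + 16 + 32) * (1 + 3) * (1 + 5) * (1 + 11) = 63 * 4 * 6 * 12 = 18144; answer 18144

18144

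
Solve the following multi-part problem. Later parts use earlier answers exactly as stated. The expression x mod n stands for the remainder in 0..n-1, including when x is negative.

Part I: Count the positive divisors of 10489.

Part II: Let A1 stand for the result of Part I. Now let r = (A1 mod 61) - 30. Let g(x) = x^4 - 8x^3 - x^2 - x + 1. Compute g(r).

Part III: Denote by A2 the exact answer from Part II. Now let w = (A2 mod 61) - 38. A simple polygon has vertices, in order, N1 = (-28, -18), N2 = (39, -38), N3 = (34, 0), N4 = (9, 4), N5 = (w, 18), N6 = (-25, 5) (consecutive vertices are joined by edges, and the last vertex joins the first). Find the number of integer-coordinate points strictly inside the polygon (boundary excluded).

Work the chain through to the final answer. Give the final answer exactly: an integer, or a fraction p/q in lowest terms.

Part I: 10489 = 17 * 617; number of divisors = (1+1) * (1+1) = 4; answer 4
Part II: A1 = 4; r = -26; 1*(-26)^4 - 8*(-26)^3 - 1*(-26)^2 - 1*(-26)^1 + 1 = (456976) + (140608) + (-676) + (26) + (1) = 596935; answer 596935
Part III: A2 = 596935; w = 12; cross terms: (-28*-38 - 39*-18)=1766, (39*0 - 34*-38)=1292, (34*4 - 9*0)=136, (9*18 - 12*4)=114, (12*5 - -25*18)=510, (-25*-18 - -28*5)=590; twice the area = |4408| = 4408; area = 2204; boundary points = 1 + 1 + 1 + 1 + 1 + 1 = 6; strictly interior points = area - boundary/2 + 1 = 2202; answer 2202

2202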